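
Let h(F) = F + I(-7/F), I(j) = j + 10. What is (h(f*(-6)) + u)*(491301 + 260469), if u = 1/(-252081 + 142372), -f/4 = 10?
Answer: 164932619461023/877672 ≈ 1.8792e+8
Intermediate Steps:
f = -40 (f = -4*10 = -40)
I(j) = 10 + j
u = -1/109709 (u = 1/(-109709) = -1/109709 ≈ -9.1150e-6)
h(F) = 10 + F - 7/F (h(F) = F + (10 - 7/F) = 10 + F - 7/F)
(h(f*(-6)) + u)*(491301 + 260469) = ((10 - 40*(-6) - 7/((-40*(-6)))) - 1/109709)*(491301 + 260469) = ((10 + 240 - 7/240) - 1/109709)*751770 = (59993/240 - 1/109709)*751770 = (6581771797/26330160)*751770 = 164932619461023/877672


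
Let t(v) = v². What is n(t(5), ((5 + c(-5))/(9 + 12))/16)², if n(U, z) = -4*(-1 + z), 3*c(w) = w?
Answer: 249001/15876 ≈ 15.684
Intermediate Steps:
c(w) = w/3
n(U, z) = 4 - 4*z
n(t(5), ((5 + c(-5))/(9 + 12))/16)² = (4 - 4*(5 + (⅓)*(-5))/(9 + 12)/16)² = (4 - 4*(5 - 5/3)/21/16)² = (4 - 4*(10/3)*(1/21)/16)² = (4 - 40/(63*16))² = (4 - 4*5/504)² = (4 - 5/126)² = (499/126)² = 249001/15876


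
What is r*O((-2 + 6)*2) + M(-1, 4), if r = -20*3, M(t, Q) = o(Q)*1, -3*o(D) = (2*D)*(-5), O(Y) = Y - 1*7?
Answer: -140/3 ≈ -46.667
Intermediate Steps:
O(Y) = -7 + Y (O(Y) = Y - 7 = -7 + Y)
o(D) = 10*D/3 (o(D) = -2*D*(-5)/3 = -(-10)*D/3 = 10*D/3)
M(t, Q) = 10*Q/3 (M(t, Q) = (10*Q/3)*1 = 10*Q/3)
r = -60
r*O((-2 + 6)*2) + M(-1, 4) = -60*(-7 + (-2 + 6)*2) + (10/3)*4 = -60*(-7 + 4*2) + 40/3 = -60*(-7 + 8) + 40/3 = -60*1 + 40/3 = -60 + 40/3 = -140/3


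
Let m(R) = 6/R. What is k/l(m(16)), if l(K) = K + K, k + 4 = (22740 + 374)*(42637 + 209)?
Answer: 3961369760/3 ≈ 1.3205e+9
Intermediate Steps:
k = 990342440 (k = -4 + (22740 + 374)*(42637 + 209) = -4 + 23114*42846 = -4 + 990342444 = 990342440)
l(K) = 2*K
k/l(m(16)) = 990342440/((2*(6/16))) = 990342440/((2*(6*(1/16)))) = 990342440/((2*(3/8))) = 990342440/(¾) = 990342440*(4/3) = 3961369760/3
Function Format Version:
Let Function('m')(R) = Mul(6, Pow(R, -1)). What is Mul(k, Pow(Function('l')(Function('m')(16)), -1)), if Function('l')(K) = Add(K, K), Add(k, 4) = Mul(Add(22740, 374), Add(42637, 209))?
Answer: Rational(3961369760, 3) ≈ 1.3205e+9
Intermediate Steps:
k = 990342440 (k = Add(-4, Mul(Add(22740, 374), Add(42637, 209))) = Add(-4, Mul(23114, 42846)) = Add(-4, 990342444) = 990342440)
Function('l')(K) = Mul(2, K)
Mul(k, Pow(Function('l')(Function('m')(16)), -1)) = Mul(990342440, Pow(Mul(2, Mul(6, Pow(16, -1))), -1)) = Mul(990342440, Pow(Mul(2, Mul(6, Rational(1, 16))), -1)) = Mul(990342440, Pow(Mul(2, Rational(3, 8)), -1)) = Mul(990342440, Pow(Rational(3, 4), -1)) = Mul(990342440, Rational(4, 3)) = Rational(3961369760, 3)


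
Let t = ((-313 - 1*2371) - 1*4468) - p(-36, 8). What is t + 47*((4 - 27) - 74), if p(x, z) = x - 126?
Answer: -11549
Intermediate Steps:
p(x, z) = -126 + x
t = -6990 (t = ((-313 - 1*2371) - 1*4468) - (-126 - 36) = ((-313 - 2371) - 4468) - 1*(-162) = (-2684 - 4468) + 162 = -7152 + 162 = -6990)
t + 47*((4 - 27) - 74) = -6990 + 47*((4 - 27) - 74) = -6990 + 47*(-23 - 74) = -6990 + 47*(-97) = -6990 - 4559 = -11549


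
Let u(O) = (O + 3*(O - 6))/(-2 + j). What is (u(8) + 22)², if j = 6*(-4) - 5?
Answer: 446224/961 ≈ 464.33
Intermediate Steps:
j = -29 (j = -24 - 5 = -29)
u(O) = 18/31 - 4*O/31 (u(O) = (O + 3*(O - 6))/(-2 - 29) = (O + 3*(-6 + O))/(-31) = (O + (-18 + 3*O))*(-1/31) = (-18 + 4*O)*(-1/31) = 18/31 - 4*O/31)
(u(8) + 22)² = ((18/31 - 4/31*8) + 22)² = ((18/31 - 32/31) + 22)² = (-14/31 + 22)² = (668/31)² = 446224/961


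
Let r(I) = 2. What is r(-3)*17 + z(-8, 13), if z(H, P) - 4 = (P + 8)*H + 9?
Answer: -121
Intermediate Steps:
z(H, P) = 13 + H*(8 + P) (z(H, P) = 4 + ((P + 8)*H + 9) = 4 + ((8 + P)*H + 9) = 4 + (H*(8 + P) + 9) = 4 + (9 + H*(8 + P)) = 13 + H*(8 + P))
r(-3)*17 + z(-8, 13) = 2*17 + (13 + 8*(-8) - 8*13) = 34 + (13 - 64 - 104) = 34 - 155 = -121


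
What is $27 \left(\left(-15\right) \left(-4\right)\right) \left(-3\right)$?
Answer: $-4860$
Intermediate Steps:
$27 \left(\left(-15\right) \left(-4\right)\right) \left(-3\right) = 27 \cdot 60 \left(-3\right) = 1620 \left(-3\right) = -4860$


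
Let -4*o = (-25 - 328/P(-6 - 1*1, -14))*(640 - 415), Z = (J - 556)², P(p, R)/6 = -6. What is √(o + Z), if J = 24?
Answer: √1135671/2 ≈ 532.84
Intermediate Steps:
P(p, R) = -36 (P(p, R) = 6*(-6) = -36)
Z = 283024 (Z = (24 - 556)² = (-532)² = 283024)
o = 3575/4 (o = -(-25 - 328/(-36))*(640 - 415)/4 = -(-25 - 328*(-1)/36)*225/4 = -(-25 - 1*(-82/9))*225/4 = -(-25 + 82/9)*225/4 = -(-143)*225/36 = -¼*(-3575) = 3575/4 ≈ 893.75)
√(o + Z) = √(3575/4 + 283024) = √(1135671/4) = √1135671/2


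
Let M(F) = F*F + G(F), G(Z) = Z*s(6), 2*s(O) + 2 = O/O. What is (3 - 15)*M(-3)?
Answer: -126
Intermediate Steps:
s(O) = -1/2 (s(O) = -1 + (O/O)/2 = -1 + (1/2)*1 = -1 + 1/2 = -1/2)
G(Z) = -Z/2 (G(Z) = Z*(-1/2) = -Z/2)
M(F) = F**2 - F/2 (M(F) = F*F - F/2 = F**2 - F/2)
(3 - 15)*M(-3) = (3 - 15)*(-3*(-1/2 - 3)) = -(-36)*(-7)/2 = -12*21/2 = -126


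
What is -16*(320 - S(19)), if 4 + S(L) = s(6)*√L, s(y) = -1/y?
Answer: -5184 - 8*√19/3 ≈ -5195.6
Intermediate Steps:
S(L) = -4 - √L/6 (S(L) = -4 + (-1/6)*√L = -4 + (-1*⅙)*√L = -4 - √L/6)
-16*(320 - S(19)) = -16*(320 - (-4 - √19/6)) = -16*(320 + (4 + √19/6)) = -16*(324 + √19/6) = -5184 - 8*√19/3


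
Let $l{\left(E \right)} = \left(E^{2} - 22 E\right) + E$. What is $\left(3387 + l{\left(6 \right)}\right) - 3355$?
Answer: $-58$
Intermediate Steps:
$l{\left(E \right)} = E^{2} - 21 E$
$\left(3387 + l{\left(6 \right)}\right) - 3355 = \left(3387 + 6 \left(-21 + 6\right)\right) - 3355 = \left(3387 + 6 \left(-15\right)\right) - 3355 = \left(3387 - 90\right) - 3355 = 3297 - 3355 = -58$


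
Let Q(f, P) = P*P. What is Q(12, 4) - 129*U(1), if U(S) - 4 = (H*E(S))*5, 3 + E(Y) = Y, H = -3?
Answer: -4370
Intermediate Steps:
E(Y) = -3 + Y
Q(f, P) = P²
U(S) = 49 - 15*S (U(S) = 4 - 3*(-3 + S)*5 = 4 + (9 - 3*S)*5 = 4 + (45 - 15*S) = 49 - 15*S)
Q(12, 4) - 129*U(1) = 4² - 129*(49 - 15*1) = 16 - 129*(49 - 15) = 16 - 129*34 = 16 - 4386 = -4370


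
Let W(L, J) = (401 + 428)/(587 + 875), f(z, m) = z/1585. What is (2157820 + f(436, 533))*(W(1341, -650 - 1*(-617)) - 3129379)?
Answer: -460225922327487576/68155 ≈ -6.7526e+12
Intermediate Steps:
f(z, m) = z/1585 (f(z, m) = z*(1/1585) = z/1585)
W(L, J) = 829/1462
(2157820 + f(436, 533))*(W(1341, -650 - 1*(-617)) - 3129379) = (2157820 + (1/1585)*436)*(829/1462 - 3129379) = (2157820 + 436/1585)*(-4575151269/1462) = (3420145136/1585)*(-4575151269/1462) = -460225922327487576/68155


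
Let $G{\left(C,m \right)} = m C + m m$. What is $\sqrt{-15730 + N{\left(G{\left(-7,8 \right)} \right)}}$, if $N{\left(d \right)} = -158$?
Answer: $4 i \sqrt{993} \approx 126.05 i$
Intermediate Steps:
$G{\left(C,m \right)} = m^{2} + C m$ ($G{\left(C,m \right)} = C m + m^{2} = m^{2} + C m$)
$\sqrt{-15730 + N{\left(G{\left(-7,8 \right)} \right)}} = \sqrt{-15730 - 158} = \sqrt{-15888} = 4 i \sqrt{993}$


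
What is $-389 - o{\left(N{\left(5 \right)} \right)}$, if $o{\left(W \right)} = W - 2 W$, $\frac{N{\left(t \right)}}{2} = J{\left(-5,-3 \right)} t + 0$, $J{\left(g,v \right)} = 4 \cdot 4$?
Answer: $-229$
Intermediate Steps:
$J{\left(g,v \right)} = 16$
$N{\left(t \right)} = 32 t$ ($N{\left(t \right)} = 2 \left(16 t + 0\right) = 2 \cdot 16 t = 32 t$)
$o{\left(W \right)} = - W$
$-389 - o{\left(N{\left(5 \right)} \right)} = -389 - - 32 \cdot 5 = -389 - \left(-1\right) 160 = -389 - -160 = -389 + 160 = -229$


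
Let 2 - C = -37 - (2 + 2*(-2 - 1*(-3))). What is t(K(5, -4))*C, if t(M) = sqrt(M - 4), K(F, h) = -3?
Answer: 43*I*sqrt(7) ≈ 113.77*I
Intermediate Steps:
t(M) = sqrt(-4 + M)
C = 43 (C = 2 - (-37 - (2 + 2*(-2 - 1*(-3)))) = 2 - (-37 - (2 + 2*(-2 + 3))) = 2 - (-37 - (2 + 2*1)) = 2 - (-37 - (2 + 2)) = 2 - (-37 - 1*4) = 2 - (-37 - 4) = 2 - 1*(-41) = 2 + 41 = 43)
t(K(5, -4))*C = sqrt(-4 - 3)*43 = sqrt(-7)*43 = (I*sqrt(7))*43 = 43*I*sqrt(7)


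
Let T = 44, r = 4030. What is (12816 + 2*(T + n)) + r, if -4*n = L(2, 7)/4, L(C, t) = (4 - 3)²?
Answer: 135471/8 ≈ 16934.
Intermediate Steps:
L(C, t) = 1 (L(C, t) = 1² = 1)
n = -1/16 (n = -1/(4*4) = -¼*¼ = -1/16 ≈ -0.062500)
(12816 + 2*(T + n)) + r = (12816 + 2*(44 - 1/16)) + 4030 = (12816 + 2*(703/16)) + 4030 = (12816 + 703/8) + 4030 = 103231/8 + 4030 = 135471/8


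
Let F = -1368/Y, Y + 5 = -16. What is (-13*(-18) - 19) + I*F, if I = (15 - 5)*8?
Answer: 37985/7 ≈ 5426.4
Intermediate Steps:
Y = -21 (Y = -5 - 16 = -21)
I = 80 (I = 10*8 = 80)
F = 456/7 (F = -1368/(-21) = -1368*(-1/21) = 456/7 ≈ 65.143)
(-13*(-18) - 19) + I*F = (-13*(-18) - 19) + 80*(456/7) = (234 - 19) + 36480/7 = 215 + 36480/7 = 37985/7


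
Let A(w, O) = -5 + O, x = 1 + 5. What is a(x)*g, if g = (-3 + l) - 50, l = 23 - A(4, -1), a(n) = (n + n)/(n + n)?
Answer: -24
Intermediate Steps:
x = 6
a(n) = 1 (a(n) = (2*n)/((2*n)) = (2*n)*(1/(2*n)) = 1)
l = 29 (l = 23 - (-5 - 1) = 23 - 1*(-6) = 23 + 6 = 29)
g = -24 (g = (-3 + 29) - 50 = 26 - 50 = -24)
a(x)*g = 1*(-24) = -24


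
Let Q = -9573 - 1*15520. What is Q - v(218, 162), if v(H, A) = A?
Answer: -25255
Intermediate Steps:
Q = -25093 (Q = -9573 - 15520 = -25093)
Q - v(218, 162) = -25093 - 1*162 = -25093 - 162 = -25255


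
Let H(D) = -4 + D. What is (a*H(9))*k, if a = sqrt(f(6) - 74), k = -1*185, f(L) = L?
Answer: -1850*I*sqrt(17) ≈ -7627.7*I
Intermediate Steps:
k = -185
a = 2*I*sqrt(17) (a = sqrt(6 - 74) = sqrt(-68) = 2*I*sqrt(17) ≈ 8.2462*I)
(a*H(9))*k = ((2*I*sqrt(17))*(-4 + 9))*(-185) = ((2*I*sqrt(17))*5)*(-185) = (10*I*sqrt(17))*(-185) = -1850*I*sqrt(17)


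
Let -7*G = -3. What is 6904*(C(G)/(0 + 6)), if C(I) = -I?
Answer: -3452/7 ≈ -493.14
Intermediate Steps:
G = 3/7 (G = -⅐*(-3) = 3/7 ≈ 0.42857)
6904*(C(G)/(0 + 6)) = 6904*((-1*3/7)/(0 + 6)) = 6904*(-3/7/6) = 6904*((⅙)*(-3/7)) = 6904*(-1/14) = -3452/7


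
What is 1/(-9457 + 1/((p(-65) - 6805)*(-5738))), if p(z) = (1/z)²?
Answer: -164973949512/1560158640530759 ≈ -0.00010574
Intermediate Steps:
p(z) = z⁻²
1/(-9457 + 1/((p(-65) - 6805)*(-5738))) = 1/(-9457 + 1/((-65)⁻² - 6805*(-5738))) = 1/(-9457 - 1/5738/(1/4225 - 6805)) = 1/(-9457 - 1/5738/(-28751124/4225)) = 1/(-9457 - 4225/28751124*(-1/5738)) = 1/(-9457 + 4225/164973949512) = 1/(-1560158640530759/164973949512) = -164973949512/1560158640530759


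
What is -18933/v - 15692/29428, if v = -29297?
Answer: 24357950/215538029 ≈ 0.11301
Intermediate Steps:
-18933/v - 15692/29428 = -18933/(-29297) - 15692/29428 = -18933*(-1/29297) - 15692*1/29428 = 18933/29297 - 3923/7357 = 24357950/215538029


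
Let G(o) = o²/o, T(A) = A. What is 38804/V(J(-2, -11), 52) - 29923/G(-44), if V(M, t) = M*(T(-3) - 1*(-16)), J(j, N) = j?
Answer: -464689/572 ≈ -812.39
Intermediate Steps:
G(o) = o
V(M, t) = 13*M (V(M, t) = M*(-3 - 1*(-16)) = M*(-3 + 16) = M*13 = 13*M)
38804/V(J(-2, -11), 52) - 29923/G(-44) = 38804/((13*(-2))) - 29923/(-44) = 38804/(-26) - 29923*(-1/44) = 38804*(-1/26) + 29923/44 = -19402/13 + 29923/44 = -464689/572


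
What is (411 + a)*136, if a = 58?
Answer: 63784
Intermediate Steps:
(411 + a)*136 = (411 + 58)*136 = 469*136 = 63784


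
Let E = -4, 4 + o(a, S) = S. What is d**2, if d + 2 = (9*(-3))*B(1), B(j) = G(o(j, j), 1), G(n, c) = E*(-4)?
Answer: 188356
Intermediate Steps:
o(a, S) = -4 + S
G(n, c) = 16 (G(n, c) = -4*(-4) = 16)
B(j) = 16
d = -434 (d = -2 + (9*(-3))*16 = -2 - 27*16 = -2 - 432 = -434)
d**2 = (-434)**2 = 188356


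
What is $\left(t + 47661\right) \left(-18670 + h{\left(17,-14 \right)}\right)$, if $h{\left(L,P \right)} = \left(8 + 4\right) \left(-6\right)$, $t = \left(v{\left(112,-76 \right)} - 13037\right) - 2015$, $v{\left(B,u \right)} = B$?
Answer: $-613256982$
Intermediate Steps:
$t = -14940$ ($t = \left(112 - 13037\right) - 2015 = -12925 - 2015 = -14940$)
$h{\left(L,P \right)} = -72$ ($h{\left(L,P \right)} = 12 \left(-6\right) = -72$)
$\left(t + 47661\right) \left(-18670 + h{\left(17,-14 \right)}\right) = \left(-14940 + 47661\right) \left(-18670 - 72\right) = 32721 \left(-18742\right) = -613256982$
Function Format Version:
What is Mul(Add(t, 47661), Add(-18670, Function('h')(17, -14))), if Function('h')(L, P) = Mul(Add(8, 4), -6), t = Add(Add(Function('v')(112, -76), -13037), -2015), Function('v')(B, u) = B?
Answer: -613256982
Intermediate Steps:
t = -14940 (t = Add(Add(112, -13037), -2015) = Add(-12925, -2015) = -14940)
Function('h')(L, P) = -72 (Function('h')(L, P) = Mul(12, -6) = -72)
Mul(Add(t, 47661), Add(-18670, Function('h')(17, -14))) = Mul(Add(-14940, 47661), Add(-18670, -72)) = Mul(32721, -18742) = -613256982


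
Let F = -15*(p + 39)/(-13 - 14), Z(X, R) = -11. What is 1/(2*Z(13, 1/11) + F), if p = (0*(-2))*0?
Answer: -3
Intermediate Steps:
p = 0 (p = 0*0 = 0)
F = 65/3 (F = -15*(0 + 39)/(-13 - 14) = -585/(-27) = -585*(-1)/27 = -15*(-13/9) = 65/3 ≈ 21.667)
1/(2*Z(13, 1/11) + F) = 1/(2*(-11) + 65/3) = 1/(-22 + 65/3) = 1/(-1/3) = -3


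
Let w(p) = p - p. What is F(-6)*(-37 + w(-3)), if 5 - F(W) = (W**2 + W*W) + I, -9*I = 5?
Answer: 22126/9 ≈ 2458.4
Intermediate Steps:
I = -5/9 (I = -1/9*5 = -5/9 ≈ -0.55556)
F(W) = 50/9 - 2*W**2 (F(W) = 5 - ((W**2 + W*W) - 5/9) = 5 - ((W**2 + W**2) - 5/9) = 5 - (2*W**2 - 5/9) = 5 - (-5/9 + 2*W**2) = 5 + (5/9 - 2*W**2) = 50/9 - 2*W**2)
w(p) = 0
F(-6)*(-37 + w(-3)) = (50/9 - 2*(-6)**2)*(-37 + 0) = (50/9 - 2*36)*(-37) = (50/9 - 72)*(-37) = -598/9*(-37) = 22126/9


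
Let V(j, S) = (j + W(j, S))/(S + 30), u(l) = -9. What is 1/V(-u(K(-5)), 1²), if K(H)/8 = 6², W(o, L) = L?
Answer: 31/10 ≈ 3.1000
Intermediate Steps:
K(H) = 288 (K(H) = 8*6² = 8*36 = 288)
V(j, S) = (S + j)/(30 + S) (V(j, S) = (j + S)/(S + 30) = (S + j)/(30 + S))
1/V(-u(K(-5)), 1²) = 1/((1² - 1*(-9))/(30 + 1²)) = 1/((1 + 9)/(30 + 1)) = 1/(10/31) = 31/10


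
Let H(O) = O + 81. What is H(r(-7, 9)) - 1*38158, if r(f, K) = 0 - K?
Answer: -38086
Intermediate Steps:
r(f, K) = -K
H(O) = 81 + O
H(r(-7, 9)) - 1*38158 = (81 - 1*9) - 1*38158 = (81 - 9) - 38158 = 72 - 38158 = -38086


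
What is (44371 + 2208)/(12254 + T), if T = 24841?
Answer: 46579/37095 ≈ 1.2557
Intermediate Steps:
(44371 + 2208)/(12254 + T) = (44371 + 2208)/(12254 + 24841) = 46579/37095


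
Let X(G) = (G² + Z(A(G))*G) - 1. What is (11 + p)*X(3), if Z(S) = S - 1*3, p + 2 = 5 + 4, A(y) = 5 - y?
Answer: 90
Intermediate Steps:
p = 7 (p = -2 + (5 + 4) = -2 + 9 = 7)
Z(S) = -3 + S (Z(S) = S - 3 = -3 + S)
X(G) = -1 + G² + G*(2 - G) (X(G) = (G² + (-3 + (5 - G))*G) - 1 = (G² + (2 - G)*G) - 1 = (G² + G*(2 - G)) - 1 = -1 + G² + G*(2 - G))
(11 + p)*X(3) = (11 + 7)*(-1 + 2*3) = 18*(-1 + 6) = 18*5 = 90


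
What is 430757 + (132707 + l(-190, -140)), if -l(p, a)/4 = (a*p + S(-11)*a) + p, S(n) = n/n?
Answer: 458384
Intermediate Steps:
S(n) = 1
l(p, a) = -4*a - 4*p - 4*a*p (l(p, a) = -4*((a*p + 1*a) + p) = -4*((a*p + a) + p) = -4*((a + a*p) + p) = -4*(a + p + a*p) = -4*a - 4*p - 4*a*p)
430757 + (132707 + l(-190, -140)) = 430757 + (132707 + (-4*(-140) - 4*(-190) - 4*(-140)*(-190))) = 430757 + (132707 + (560 + 760 - 106400)) = 430757 + (132707 - 105080) = 430757 + 27627 = 458384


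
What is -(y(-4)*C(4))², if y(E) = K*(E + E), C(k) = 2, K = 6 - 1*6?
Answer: 0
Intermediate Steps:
K = 0 (K = 6 - 6 = 0)
y(E) = 0 (y(E) = 0*(E + E) = 0*(2*E) = 0)
-(y(-4)*C(4))² = -(0*2)² = -1*0² = -1*0 = 0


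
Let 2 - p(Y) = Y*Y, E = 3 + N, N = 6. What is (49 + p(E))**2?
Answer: 900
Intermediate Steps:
E = 9 (E = 3 + 6 = 9)
p(Y) = 2 - Y**2 (p(Y) = 2 - Y*Y = 2 - Y**2)
(49 + p(E))**2 = (49 + (2 - 1*9**2))**2 = (49 + (2 - 1*81))**2 = (49 + (2 - 81))**2 = (49 - 79)**2 = (-30)**2 = 900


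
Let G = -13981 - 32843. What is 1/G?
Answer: -1/46824 ≈ -2.1357e-5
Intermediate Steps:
G = -46824
1/G = 1/(-46824) = -1/46824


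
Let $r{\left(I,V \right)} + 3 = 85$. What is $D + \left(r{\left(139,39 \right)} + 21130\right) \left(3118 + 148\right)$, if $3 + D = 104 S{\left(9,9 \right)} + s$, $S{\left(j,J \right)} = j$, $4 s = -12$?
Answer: $69279322$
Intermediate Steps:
$s = -3$ ($s = \frac{1}{4} \left(-12\right) = -3$)
$r{\left(I,V \right)} = 82$ ($r{\left(I,V \right)} = -3 + 85 = 82$)
$D = 930$ ($D = -3 + \left(104 \cdot 9 - 3\right) = -3 + \left(936 - 3\right) = -3 + 933 = 930$)
$D + \left(r{\left(139,39 \right)} + 21130\right) \left(3118 + 148\right) = 930 + \left(82 + 21130\right) \left(3118 + 148\right) = 930 + 21212 \cdot 3266 = 930 + 69278392 = 69279322$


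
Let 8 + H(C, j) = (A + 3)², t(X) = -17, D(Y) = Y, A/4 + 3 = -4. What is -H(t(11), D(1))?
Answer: -617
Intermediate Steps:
A = -28 (A = -12 + 4*(-4) = -12 - 16 = -28)
H(C, j) = 617 (H(C, j) = -8 + (-28 + 3)² = -8 + (-25)² = -8 + 625 = 617)
-H(t(11), D(1)) = -1*617 = -617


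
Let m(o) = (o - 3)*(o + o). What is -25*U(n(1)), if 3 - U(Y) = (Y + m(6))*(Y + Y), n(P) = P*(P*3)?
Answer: 5775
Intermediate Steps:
n(P) = 3*P² (n(P) = P*(3*P) = 3*P²)
m(o) = 2*o*(-3 + o) (m(o) = (-3 + o)*(2*o) = 2*o*(-3 + o))
U(Y) = 3 - 2*Y*(36 + Y) (U(Y) = 3 - (Y + 2*6*(-3 + 6))*(Y + Y) = 3 - (Y + 2*6*3)*2*Y = 3 - (Y + 36)*2*Y = 3 - (36 + Y)*2*Y = 3 - 2*Y*(36 + Y))
-25*U(n(1)) = -25*(3 - 216*1² - 2*(3*1²)²) = -25*(3 - 216 - 2*(3*1)²) = -25*(3 - 72*3 - 2*3²) = -25*(3 - 216 - 2*9) = -25*(3 - 216 - 18) = -25*(-231) = 5775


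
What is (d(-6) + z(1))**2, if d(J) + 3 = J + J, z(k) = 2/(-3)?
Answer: 2209/9 ≈ 245.44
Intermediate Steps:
z(k) = -2/3 (z(k) = 2*(-1/3) = -2/3)
d(J) = -3 + 2*J (d(J) = -3 + (J + J) = -3 + 2*J)
(d(-6) + z(1))**2 = ((-3 + 2*(-6)) - 2/3)**2 = ((-3 - 12) - 2/3)**2 = (-15 - 2/3)**2 = (-47/3)**2 = 2209/9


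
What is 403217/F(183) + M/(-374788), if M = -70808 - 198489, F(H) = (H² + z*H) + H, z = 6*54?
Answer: 22019477413/4355223954 ≈ 5.0559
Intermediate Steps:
z = 324
F(H) = H² + 325*H (F(H) = (H² + 324*H) + H = H² + 325*H)
M = -269297
403217/F(183) + M/(-374788) = 403217/((183*(325 + 183))) - 269297/(-374788) = 403217/((183*508)) - 269297*(-1/374788) = 403217/92964 + 269297/374788 = 22019477413/4355223954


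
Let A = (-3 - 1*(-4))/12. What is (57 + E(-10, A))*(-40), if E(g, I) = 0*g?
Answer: -2280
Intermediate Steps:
A = 1/12 (A = (-3 + 4)*(1/12) = 1*(1/12) = 1/12 ≈ 0.083333)
E(g, I) = 0
(57 + E(-10, A))*(-40) = (57 + 0)*(-40) = 57*(-40) = -2280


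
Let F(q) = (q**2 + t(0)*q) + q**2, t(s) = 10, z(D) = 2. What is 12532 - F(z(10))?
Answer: 12504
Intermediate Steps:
F(q) = 2*q**2 + 10*q (F(q) = (q**2 + 10*q) + q**2 = 2*q**2 + 10*q)
12532 - F(z(10)) = 12532 - 2*2*(5 + 2) = 12532 - 2*2*7 = 12532 - 1*28 = 12532 - 28 = 12504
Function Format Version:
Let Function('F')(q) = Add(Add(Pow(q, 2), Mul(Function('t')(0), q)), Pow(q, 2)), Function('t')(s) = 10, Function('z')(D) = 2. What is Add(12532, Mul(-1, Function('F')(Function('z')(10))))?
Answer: 12504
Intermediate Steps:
Function('F')(q) = Add(Mul(2, Pow(q, 2)), Mul(10, q)) (Function('F')(q) = Add(Add(Pow(q, 2), Mul(10, q)), Pow(q, 2)) = Add(Mul(2, Pow(q, 2)), Mul(10, q)))
Add(12532, Mul(-1, Function('F')(Function('z')(10)))) = Add(12532, Mul(-1, Mul(2, 2, Add(5, 2)))) = Add(12532, Mul(-1, Mul(2, 2, 7))) = Add(12532, Mul(-1, 28)) = Add(12532, -28) = 12504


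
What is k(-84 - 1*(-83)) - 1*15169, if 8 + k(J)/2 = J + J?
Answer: -15189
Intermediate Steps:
k(J) = -16 + 4*J (k(J) = -16 + 2*(J + J) = -16 + 2*(2*J) = -16 + 4*J)
k(-84 - 1*(-83)) - 1*15169 = (-16 + 4*(-84 - 1*(-83))) - 1*15169 = (-16 + 4*(-84 + 83)) - 15169 = (-16 + 4*(-1)) - 15169 = (-16 - 4) - 15169 = -20 - 15169 = -15189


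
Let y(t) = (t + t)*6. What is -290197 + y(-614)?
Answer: -297565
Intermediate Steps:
y(t) = 12*t (y(t) = (2*t)*6 = 12*t)
-290197 + y(-614) = -290197 + 12*(-614) = -290197 - 7368 = -297565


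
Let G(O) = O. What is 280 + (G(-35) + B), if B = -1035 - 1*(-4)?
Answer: -786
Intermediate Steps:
B = -1031 (B = -1035 + 4 = -1031)
280 + (G(-35) + B) = 280 + (-35 - 1031) = 280 - 1066 = -786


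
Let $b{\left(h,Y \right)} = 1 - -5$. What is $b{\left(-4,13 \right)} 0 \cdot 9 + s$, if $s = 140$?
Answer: $140$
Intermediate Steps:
$b{\left(h,Y \right)} = 6$ ($b{\left(h,Y \right)} = 1 + 5 = 6$)
$b{\left(-4,13 \right)} 0 \cdot 9 + s = 6 \cdot 0 \cdot 9 + 140 = 6 \cdot 0 + 140 = 0 + 140 = 140$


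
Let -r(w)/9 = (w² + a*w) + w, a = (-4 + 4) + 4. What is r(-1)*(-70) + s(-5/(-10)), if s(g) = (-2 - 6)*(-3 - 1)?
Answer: -2488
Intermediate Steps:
a = 4 (a = 0 + 4 = 4)
s(g) = 32 (s(g) = -8*(-4) = 32)
r(w) = -45*w - 9*w² (r(w) = -9*((w² + 4*w) + w) = -9*(w² + 5*w) = -45*w - 9*w²)
r(-1)*(-70) + s(-5/(-10)) = -9*(-1)*(5 - 1)*(-70) + 32 = -9*(-1)*4*(-70) + 32 = 36*(-70) + 32 = -2520 + 32 = -2488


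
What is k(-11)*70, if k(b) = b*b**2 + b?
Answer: -93940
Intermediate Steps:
k(b) = b + b**3 (k(b) = b**3 + b = b + b**3)
k(-11)*70 = (-11 + (-11)**3)*70 = (-11 - 1331)*70 = -1342*70 = -93940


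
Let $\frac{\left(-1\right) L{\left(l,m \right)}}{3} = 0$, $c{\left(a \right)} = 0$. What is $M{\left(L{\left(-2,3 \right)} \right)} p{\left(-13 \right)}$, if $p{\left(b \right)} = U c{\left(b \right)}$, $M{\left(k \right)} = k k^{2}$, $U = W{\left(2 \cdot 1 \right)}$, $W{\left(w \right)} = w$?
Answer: $0$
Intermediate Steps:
$L{\left(l,m \right)} = 0$ ($L{\left(l,m \right)} = \left(-3\right) 0 = 0$)
$U = 2$ ($U = 2 \cdot 1 = 2$)
$M{\left(k \right)} = k^{3}$
$p{\left(b \right)} = 0$ ($p{\left(b \right)} = 2 \cdot 0 = 0$)
$M{\left(L{\left(-2,3 \right)} \right)} p{\left(-13 \right)} = 0^{3} \cdot 0 = 0 \cdot 0 = 0$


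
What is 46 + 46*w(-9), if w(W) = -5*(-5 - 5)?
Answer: 2346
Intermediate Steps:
w(W) = 50 (w(W) = -5*(-10) = 50)
46 + 46*w(-9) = 46 + 46*50 = 46 + 2300 = 2346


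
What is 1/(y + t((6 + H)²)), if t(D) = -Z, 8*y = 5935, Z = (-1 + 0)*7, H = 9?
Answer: 8/5991 ≈ 0.0013353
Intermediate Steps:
Z = -7 (Z = -1*7 = -7)
y = 5935/8 (y = (⅛)*5935 = 5935/8 ≈ 741.88)
t(D) = 7 (t(D) = -1*(-7) = 7)
1/(y + t((6 + H)²)) = 1/(5935/8 + 7) = 1/(5991/8) = 8/5991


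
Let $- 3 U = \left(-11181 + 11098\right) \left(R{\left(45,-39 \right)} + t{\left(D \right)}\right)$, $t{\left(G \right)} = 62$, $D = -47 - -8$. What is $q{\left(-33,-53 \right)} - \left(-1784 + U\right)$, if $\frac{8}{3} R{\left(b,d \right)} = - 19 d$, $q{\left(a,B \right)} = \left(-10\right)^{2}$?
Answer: $- \frac{180461}{24} \approx -7519.2$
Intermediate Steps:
$q{\left(a,B \right)} = 100$
$R{\left(b,d \right)} = - \frac{57 d}{8}$ ($R{\left(b,d \right)} = \frac{3 \left(- 19 d\right)}{8} = - \frac{57 d}{8}$)
$D = -39$ ($D = -47 + 8 = -39$)
$U = \frac{225677}{24}$ ($U = - \frac{\left(-11181 + 11098\right) \left(\left(- \frac{57}{8}\right) \left(-39\right) + 62\right)}{3} = - \frac{\left(-83\right) \left(\frac{2223}{8} + 62\right)}{3} = - \frac{\left(-83\right) \frac{2719}{8}}{3} = \left(- \frac{1}{3}\right) \left(- \frac{225677}{8}\right) = \frac{225677}{24} \approx 9403.2$)
$q{\left(-33,-53 \right)} - \left(-1784 + U\right) = 100 - \left(-1784 + \frac{225677}{24}\right) = 100 - \frac{182861}{24} = - \frac{180461}{24}$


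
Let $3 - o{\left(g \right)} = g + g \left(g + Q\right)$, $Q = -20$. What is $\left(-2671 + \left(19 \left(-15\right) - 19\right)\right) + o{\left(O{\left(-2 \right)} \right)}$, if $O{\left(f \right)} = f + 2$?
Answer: $-2972$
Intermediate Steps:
$O{\left(f \right)} = 2 + f$
$o{\left(g \right)} = 3 - g - g \left(-20 + g\right)$ ($o{\left(g \right)} = 3 - \left(g + g \left(g - 20\right)\right) = 3 - \left(g + g \left(-20 + g\right)\right) = 3 - g - g \left(-20 + g\right)$)
$\left(-2671 + \left(19 \left(-15\right) - 19\right)\right) + o{\left(O{\left(-2 \right)} \right)} = \left(-2671 + \left(19 \left(-15\right) - 19\right)\right) + \left(3 - \left(2 - 2\right)^{2} + 19 \left(2 - 2\right)\right) = \left(-2671 - 304\right) + \left(3 - 0^{2} + 19 \cdot 0\right) = \left(-2671 - 304\right) + \left(3 - 0 + 0\right) = -2975 + \left(3 + 0 + 0\right) = -2975 + 3 = -2972$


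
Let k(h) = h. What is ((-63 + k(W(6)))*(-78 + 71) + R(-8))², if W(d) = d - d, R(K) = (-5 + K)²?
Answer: 372100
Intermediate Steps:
W(d) = 0
((-63 + k(W(6)))*(-78 + 71) + R(-8))² = ((-63 + 0)*(-78 + 71) + (-5 - 8)²)² = (-63*(-7) + (-13)²)² = (441 + 169)² = 610² = 372100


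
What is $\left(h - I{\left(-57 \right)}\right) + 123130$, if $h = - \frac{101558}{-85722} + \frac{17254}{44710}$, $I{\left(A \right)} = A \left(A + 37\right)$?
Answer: $\frac{116887157259842}{958157655} \approx 1.2199 \cdot 10^{5}$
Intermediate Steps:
$I{\left(A \right)} = A \left(37 + A\right)$
$h = \frac{1504926392}{958157655}$ ($h = \left(-101558\right) \left(- \frac{1}{85722}\right) + 17254 \cdot \frac{1}{44710} = \frac{50779}{42861} + \frac{8627}{22355} = \frac{1504926392}{958157655} \approx 1.5706$)
$\left(h - I{\left(-57 \right)}\right) + 123130 = \left(\frac{1504926392}{958157655} - - 57 \left(37 - 57\right)\right) + 123130 = \left(\frac{1504926392}{958157655} - \left(-57\right) \left(-20\right)\right) + 123130 = \left(\frac{1504926392}{958157655} - 1140\right) + 123130 = - \frac{1090794800308}{958157655} + 123130 = \frac{116887157259842}{958157655}$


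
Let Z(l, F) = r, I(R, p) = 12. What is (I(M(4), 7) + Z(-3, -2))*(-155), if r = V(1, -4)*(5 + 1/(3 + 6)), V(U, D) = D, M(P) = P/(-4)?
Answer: 11780/9 ≈ 1308.9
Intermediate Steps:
M(P) = -P/4 (M(P) = P*(-¼) = -P/4)
r = -184/9 (r = -4*(5 + 1/(3 + 6)) = -4*(5 + 1/9) = -4*(5 + ⅑) = -4*46/9 = -184/9 ≈ -20.444)
Z(l, F) = -184/9
(I(M(4), 7) + Z(-3, -2))*(-155) = (12 - 184/9)*(-155) = -76/9*(-155) = 11780/9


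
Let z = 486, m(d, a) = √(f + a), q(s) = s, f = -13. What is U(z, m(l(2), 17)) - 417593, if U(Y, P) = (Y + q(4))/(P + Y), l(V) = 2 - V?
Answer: -101892447/244 ≈ -4.1759e+5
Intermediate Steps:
m(d, a) = √(-13 + a)
U(Y, P) = (4 + Y)/(P + Y) (U(Y, P) = (Y + 4)/(P + Y) = (4 + Y)/(P + Y))
U(z, m(l(2), 17)) - 417593 = (4 + 486)/(√(-13 + 17) + 486) - 417593 = 490/(√4 + 486) - 417593 = 490/(2 + 486) - 417593 = 490/488 - 417593 = (1/488)*490 - 417593 = 245/244 - 417593 = -101892447/244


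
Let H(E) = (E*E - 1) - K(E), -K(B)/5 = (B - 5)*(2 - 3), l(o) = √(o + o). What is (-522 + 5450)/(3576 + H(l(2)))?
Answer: 2464/1797 ≈ 1.3712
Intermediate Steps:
l(o) = √2*√o (l(o) = √(2*o) = √2*√o)
K(B) = -25 + 5*B (K(B) = -5*(B - 5)*(2 - 3) = -5*(-5 + B)*(-1) = -5*(5 - B) = -25 + 5*B)
H(E) = 24 + E² - 5*E (H(E) = (E*E - 1) - (-25 + 5*E) = (E² - 1) + (25 - 5*E) = (-1 + E²) + (25 - 5*E) = 24 + E² - 5*E)
(-522 + 5450)/(3576 + H(l(2))) = (-522 + 5450)/(3576 + (24 + (√2*√2)² - 5*√2*√2)) = 4928/(3576 + (24 + 2² - 5*2)) = 4928/(3576 + (24 + 4 - 10)) = 4928/(3576 + 18) = 4928/3594 = 4928*(1/3594) = 2464/1797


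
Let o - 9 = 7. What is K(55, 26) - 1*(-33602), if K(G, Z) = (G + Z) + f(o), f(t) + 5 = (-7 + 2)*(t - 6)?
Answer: 33628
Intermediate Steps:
o = 16 (o = 9 + 7 = 16)
f(t) = 25 - 5*t (f(t) = -5 + (-7 + 2)*(t - 6) = -5 - 5*(-6 + t) = -5 + (30 - 5*t) = 25 - 5*t)
K(G, Z) = -55 + G + Z (K(G, Z) = (G + Z) + (25 - 5*16) = (G + Z) + (25 - 80) = (G + Z) - 55 = -55 + G + Z)
K(55, 26) - 1*(-33602) = (-55 + 55 + 26) - 1*(-33602) = 26 + 33602 = 33628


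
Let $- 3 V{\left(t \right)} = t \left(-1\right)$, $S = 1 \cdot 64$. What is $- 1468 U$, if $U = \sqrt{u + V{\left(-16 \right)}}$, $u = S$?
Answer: $- \frac{5872 \sqrt{33}}{3} \approx -11244.0$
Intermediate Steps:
$S = 64$
$V{\left(t \right)} = \frac{t}{3}$ ($V{\left(t \right)} = - \frac{t \left(-1\right)}{3} = - \frac{\left(-1\right) t}{3} = \frac{t}{3}$)
$u = 64$
$U = \frac{4 \sqrt{33}}{3}$ ($U = \sqrt{64 + \frac{1}{3} \left(-16\right)} = \sqrt{64 - \frac{16}{3}} = \sqrt{\frac{176}{3}} = \frac{4 \sqrt{33}}{3} \approx 7.6594$)
$- 1468 U = - 1468 \frac{4 \sqrt{33}}{3} = - \frac{5872 \sqrt{33}}{3}$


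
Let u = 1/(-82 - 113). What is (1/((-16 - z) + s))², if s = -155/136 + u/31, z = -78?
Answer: 675881294400/2503434078480241 ≈ 0.00026998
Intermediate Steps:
u = -1/195 (u = 1/(-195) = -1/195 ≈ -0.0051282)
s = -937111/822120 (s = -155/136 - 1/195/31 = -155*1/136 - 1/195*1/31 = -155/136 - 1/6045 = -937111/822120 ≈ -1.1399)
(1/((-16 - z) + s))² = (1/((-16 - 1*(-78)) - 937111/822120))² = (1/((-16 + 78) - 937111/822120))² = (1/(62 - 937111/822120))² = (1/(50034329/822120))² = (822120/50034329)² = 675881294400/2503434078480241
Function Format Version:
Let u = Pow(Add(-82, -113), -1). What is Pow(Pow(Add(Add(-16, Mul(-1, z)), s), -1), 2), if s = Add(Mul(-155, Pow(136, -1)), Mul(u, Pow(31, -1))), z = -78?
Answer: Rational(675881294400, 2503434078480241) ≈ 0.00026998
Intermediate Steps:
u = Rational(-1, 195) (u = Pow(-195, -1) = Rational(-1, 195) ≈ -0.0051282)
s = Rational(-937111, 822120) (s = Add(Mul(-155, Pow(136, -1)), Mul(Rational(-1, 195), Pow(31, -1))) = Add(Mul(-155, Rational(1, 136)), Mul(Rational(-1, 195), Rational(1, 31))) = Add(Rational(-155, 136), Rational(-1, 6045)) = Rational(-937111, 822120) ≈ -1.1399)
Pow(Pow(Add(Add(-16, Mul(-1, z)), s), -1), 2) = Pow(Pow(Add(Add(-16, Mul(-1, -78)), Rational(-937111, 822120)), -1), 2) = Pow(Pow(Add(Add(-16, 78), Rational(-937111, 822120)), -1), 2) = Pow(Pow(Add(62, Rational(-937111, 822120)), -1), 2) = Pow(Pow(Rational(50034329, 822120), -1), 2) = Pow(Rational(822120, 50034329), 2) = Rational(675881294400, 2503434078480241)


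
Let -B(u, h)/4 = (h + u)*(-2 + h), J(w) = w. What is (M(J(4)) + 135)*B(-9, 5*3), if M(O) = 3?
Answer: -43056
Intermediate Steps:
B(u, h) = -4*(-2 + h)*(h + u) (B(u, h) = -4*(h + u)*(-2 + h) = -4*(-2 + h)*(h + u))
(M(J(4)) + 135)*B(-9, 5*3) = (3 + 135)*(-4*(5*3)**2 + 8*(5*3) + 8*(-9) - 4*5*3*(-9)) = 138*(-4*15**2 + 8*15 - 72 - 4*15*(-9)) = 138*(-4*225 + 120 - 72 + 540) = 138*(-900 + 120 - 72 + 540) = 138*(-312) = -43056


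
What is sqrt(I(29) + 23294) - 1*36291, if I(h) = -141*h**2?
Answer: -36291 + I*sqrt(95287) ≈ -36291.0 + 308.69*I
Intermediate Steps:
sqrt(I(29) + 23294) - 1*36291 = sqrt(-141*29**2 + 23294) - 1*36291 = sqrt(-141*841 + 23294) - 36291 = sqrt(-118581 + 23294) - 36291 = sqrt(-95287) - 36291 = I*sqrt(95287) - 36291 = -36291 + I*sqrt(95287)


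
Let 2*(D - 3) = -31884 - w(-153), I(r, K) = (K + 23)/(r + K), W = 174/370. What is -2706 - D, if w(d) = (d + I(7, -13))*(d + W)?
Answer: 4630297/185 ≈ 25029.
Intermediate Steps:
W = 87/185 (W = 174*(1/370) = 87/185 ≈ 0.47027)
I(r, K) = (23 + K)/(K + r)
w(d) = (-5/3 + d)*(87/185 + d) (w(d) = (d + (23 - 13)/(-13 + 7))*(d + 87/185) = (d + 10/(-6))*(87/185 + d) = (d - 1/6*10)*(87/185 + d) = (d - 5/3)*(87/185 + d) = (-5/3 + d)*(87/185 + d))
D = -5130907/185 (D = 3 + (-31884 - (-29/37 + (-153)**2 - 664/555*(-153)))/2 = 3 + (-31884 - (-29/37 + 23409 + 33864/185))/2 = 3 + (-31884 - 1*4364384/185)/2 = 3 + (-31884 - 4364384/185)/2 = 3 + (1/2)*(-10262924/185) = 3 - 5131462/185 = -5130907/185 ≈ -27735.)
-2706 - D = -2706 - 1*(-5130907/185) = -2706 + 5130907/185 = 4630297/185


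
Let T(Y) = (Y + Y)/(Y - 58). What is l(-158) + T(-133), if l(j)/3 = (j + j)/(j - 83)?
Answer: 245174/46031 ≈ 5.3263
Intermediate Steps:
T(Y) = 2*Y/(-58 + Y) (T(Y) = (2*Y)/(-58 + Y) = 2*Y/(-58 + Y))
l(j) = 6*j/(-83 + j) (l(j) = 3*((j + j)/(j - 83)) = 3*((2*j)/(-83 + j)) = 3*(2*j/(-83 + j)) = 6*j/(-83 + j))
l(-158) + T(-133) = 6*(-158)/(-83 - 158) + 2*(-133)/(-58 - 133) = 6*(-158)/(-241) + 2*(-133)/(-191) = 6*(-158)*(-1/241) + 2*(-133)*(-1/191) = 948/241 + 266/191 = 245174/46031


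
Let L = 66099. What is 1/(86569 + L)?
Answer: 1/152668 ≈ 6.5502e-6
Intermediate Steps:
1/(86569 + L) = 1/(86569 + 66099) = 1/152668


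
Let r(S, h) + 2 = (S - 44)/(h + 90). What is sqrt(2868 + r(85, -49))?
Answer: sqrt(2867) ≈ 53.544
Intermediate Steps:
r(S, h) = -2 + (-44 + S)/(90 + h) (r(S, h) = -2 + (S - 44)/(h + 90) = -2 + (-44 + S)/(90 + h))
sqrt(2868 + r(85, -49)) = sqrt(2868 + (-224 + 85 - 2*(-49))/(90 - 49)) = sqrt(2868 + (-224 + 85 + 98)/41) = sqrt(2868 + (1/41)*(-41)) = sqrt(2868 - 1) = sqrt(2867)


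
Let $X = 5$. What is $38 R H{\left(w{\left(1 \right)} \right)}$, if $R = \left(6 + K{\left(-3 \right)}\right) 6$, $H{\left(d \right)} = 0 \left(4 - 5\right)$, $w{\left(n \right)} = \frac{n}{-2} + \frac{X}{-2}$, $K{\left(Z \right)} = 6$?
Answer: $0$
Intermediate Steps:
$w{\left(n \right)} = - \frac{5}{2} - \frac{n}{2}$ ($w{\left(n \right)} = \frac{n}{-2} + \frac{5}{-2} = n \left(- \frac{1}{2}\right) + 5 \left(- \frac{1}{2}\right) = - \frac{n}{2} - \frac{5}{2} = - \frac{5}{2} - \frac{n}{2}$)
$H{\left(d \right)} = 0$ ($H{\left(d \right)} = 0 \left(-1\right) = 0$)
$R = 72$ ($R = \left(6 + 6\right) 6 = 12 \cdot 6 = 72$)
$38 R H{\left(w{\left(1 \right)} \right)} = 38 \cdot 72 \cdot 0 = 2736 \cdot 0 = 0$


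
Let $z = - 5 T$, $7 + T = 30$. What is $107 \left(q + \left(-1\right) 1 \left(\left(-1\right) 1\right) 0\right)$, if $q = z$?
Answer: $-12305$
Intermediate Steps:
$T = 23$ ($T = -7 + 30 = 23$)
$z = -115$ ($z = \left(-5\right) 23 = -115$)
$q = -115$
$107 \left(q + \left(-1\right) 1 \left(\left(-1\right) 1\right) 0\right) = 107 \left(-115 + \left(-1\right) 1 \left(\left(-1\right) 1\right) 0\right) = 107 \left(-115 + \left(-1\right) \left(-1\right) 0\right) = 107 \left(-115 + 1 \cdot 0\right) = 107 \left(-115 + 0\right) = 107 \left(-115\right) = -12305$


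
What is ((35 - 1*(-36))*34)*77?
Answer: 185878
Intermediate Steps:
((35 - 1*(-36))*34)*77 = ((35 + 36)*34)*77 = (71*34)*77 = 2414*77 = 185878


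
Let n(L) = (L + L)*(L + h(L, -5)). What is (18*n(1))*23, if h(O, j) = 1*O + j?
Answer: -2484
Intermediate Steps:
h(O, j) = O + j
n(L) = 2*L*(-5 + 2*L) (n(L) = (L + L)*(L + (L - 5)) = (2*L)*(L + (-5 + L)) = (2*L)*(-5 + 2*L) = 2*L*(-5 + 2*L))
(18*n(1))*23 = (18*(2*1*(-5 + 2*1)))*23 = (18*(2*1*(-5 + 2)))*23 = (18*(2*1*(-3)))*23 = (18*(-6))*23 = -108*23 = -2484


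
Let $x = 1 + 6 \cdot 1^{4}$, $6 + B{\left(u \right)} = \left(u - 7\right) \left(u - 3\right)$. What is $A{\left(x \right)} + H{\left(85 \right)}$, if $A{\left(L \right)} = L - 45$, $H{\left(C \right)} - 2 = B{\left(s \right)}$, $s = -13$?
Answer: $278$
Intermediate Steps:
$B{\left(u \right)} = -6 + \left(-7 + u\right) \left(-3 + u\right)$ ($B{\left(u \right)} = -6 + \left(u - 7\right) \left(u - 3\right) = -6 + \left(-7 + u\right) \left(-3 + u\right)$)
$H{\left(C \right)} = 316$ ($H{\left(C \right)} = 2 + \left(15 + \left(-13\right)^{2} - -130\right) = 2 + \left(15 + 169 + 130\right) = 2 + 314 = 316$)
$x = 7$ ($x = 1 + 6 \cdot 1 = 1 + 6 = 7$)
$A{\left(L \right)} = -45 + L$
$A{\left(x \right)} + H{\left(85 \right)} = \left(-45 + 7\right) + 316 = -38 + 316 = 278$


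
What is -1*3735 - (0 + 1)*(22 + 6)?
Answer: -3763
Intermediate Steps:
-1*3735 - (0 + 1)*(22 + 6) = -3735 - 28 = -3763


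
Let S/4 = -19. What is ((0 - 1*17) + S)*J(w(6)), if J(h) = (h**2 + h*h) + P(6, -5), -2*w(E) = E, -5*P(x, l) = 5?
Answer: -1581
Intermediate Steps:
S = -76 (S = 4*(-19) = -76)
P(x, l) = -1 (P(x, l) = -1/5*5 = -1)
w(E) = -E/2
J(h) = -1 + 2*h**2 (J(h) = (h**2 + h*h) - 1 = (h**2 + h**2) - 1 = 2*h**2 - 1 = -1 + 2*h**2)
((0 - 1*17) + S)*J(w(6)) = ((0 - 1*17) - 76)*(-1 + 2*(-1/2*6)**2) = ((0 - 17) - 76)*(-1 + 2*(-3)**2) = (-17 - 76)*(-1 + 2*9) = -93*(-1 + 18) = -93*17 = -1581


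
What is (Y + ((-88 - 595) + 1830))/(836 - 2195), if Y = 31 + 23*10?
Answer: -1408/1359 ≈ -1.0361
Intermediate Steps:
Y = 261 (Y = 31 + 230 = 261)
(Y + ((-88 - 595) + 1830))/(836 - 2195) = (261 + ((-88 - 595) + 1830))/(836 - 2195) = (261 + (-683 + 1830))/(-1359) = (261 + 1147)*(-1/1359) = 1408*(-1/1359) = -1408/1359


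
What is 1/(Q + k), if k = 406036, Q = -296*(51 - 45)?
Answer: 1/404260 ≈ 2.4737e-6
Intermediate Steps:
Q = -1776 (Q = -296*6 = -1776)
1/(Q + k) = 1/(-1776 + 406036) = 1/404260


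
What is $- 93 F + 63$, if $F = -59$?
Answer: $5550$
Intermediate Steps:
$- 93 F + 63 = \left(-93\right) \left(-59\right) + 63 = 5487 + 63 = 5550$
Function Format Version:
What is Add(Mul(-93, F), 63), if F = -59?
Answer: 5550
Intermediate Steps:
Add(Mul(-93, F), 63) = Add(Mul(-93, -59), 63) = Add(5487, 63) = 5550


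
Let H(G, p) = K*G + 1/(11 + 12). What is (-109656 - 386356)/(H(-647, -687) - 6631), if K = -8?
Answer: 2852069/8366 ≈ 340.91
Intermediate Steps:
H(G, p) = 1/23 - 8*G (H(G, p) = -8*G + 1/(11 + 12) = -8*G + 1/23 = 1/23 - 8*G)
(-109656 - 386356)/(H(-647, -687) - 6631) = (-109656 - 386356)/((1/23 - 8*(-647)) - 6631) = -496012/((1/23 + 5176) - 6631) = -496012/(119049/23 - 6631) = -496012/(-33464/23) = -496012*(-23/33464) = 2852069/8366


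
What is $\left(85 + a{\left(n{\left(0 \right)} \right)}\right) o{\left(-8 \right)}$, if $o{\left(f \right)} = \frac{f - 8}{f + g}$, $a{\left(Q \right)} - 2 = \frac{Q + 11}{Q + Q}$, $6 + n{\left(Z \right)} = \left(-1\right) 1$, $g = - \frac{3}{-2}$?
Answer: $\frac{19424}{91} \approx 213.45$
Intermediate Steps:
$g = \frac{3}{2}$ ($g = \left(-3\right) \left(- \frac{1}{2}\right) = \frac{3}{2} \approx 1.5$)
$n{\left(Z \right)} = -7$ ($n{\left(Z \right)} = -6 - 1 = -7$)
$a{\left(Q \right)} = 2 + \frac{11 + Q}{2 Q}$ ($a{\left(Q \right)} = 2 + \frac{Q + 11}{Q + Q} = 2 + \frac{11 + Q}{2 Q}$)
$o{\left(f \right)} = \frac{-8 + f}{\frac{3}{2} + f}$ ($o{\left(f \right)} = \frac{f - 8}{f + \frac{3}{2}} = \frac{-8 + f}{\frac{3}{2} + f}$)
$\left(85 + a{\left(n{\left(0 \right)} \right)}\right) o{\left(-8 \right)} = \left(85 + \frac{11 + 5 \left(-7\right)}{2 \left(-7\right)}\right) \frac{2 \left(-8 - 8\right)}{3 + 2 \left(-8\right)} = \left(85 + \frac{1}{2} \left(- \frac{1}{7}\right) \left(11 - 35\right)\right) 2 \frac{1}{3 - 16} \left(-16\right) = \left(85 + \frac{1}{2} \left(- \frac{1}{7}\right) \left(-24\right)\right) 2 \frac{1}{-13} \left(-16\right) = \left(85 + \frac{12}{7}\right) 2 \left(- \frac{1}{13}\right) \left(-16\right) = \frac{607}{7} \cdot \frac{32}{13} = \frac{19424}{91}$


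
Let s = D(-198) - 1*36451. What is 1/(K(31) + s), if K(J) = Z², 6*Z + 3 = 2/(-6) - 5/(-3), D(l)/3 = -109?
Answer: -324/11916047 ≈ -2.7190e-5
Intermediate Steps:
D(l) = -327 (D(l) = 3*(-109) = -327)
Z = -5/18 (Z = -½ + (2/(-6) - 5/(-3))/6 = -½ + (2*(-⅙) - 5*(-⅓))/6 = -½ + (-⅓ + 5/3)/6 = -½ + (⅙)*(4/3) = -½ + 2/9 = -5/18 ≈ -0.27778)
K(J) = 25/324 (K(J) = (-5/18)² = 25/324)
s = -36778 (s = -327 - 1*36451 = -327 - 36451 = -36778)
1/(K(31) + s) = 1/(25/324 - 36778) = 1/(-11916047/324) = -324/11916047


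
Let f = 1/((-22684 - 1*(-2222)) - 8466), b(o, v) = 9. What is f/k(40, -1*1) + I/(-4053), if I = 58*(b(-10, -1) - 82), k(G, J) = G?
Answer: 4899242027/4689807360 ≈ 1.0447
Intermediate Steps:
f = -1/28928 (f = 1/((-22684 + 2222) - 8466) = 1/(-20462 - 8466) = 1/(-28928) = -1/28928 ≈ -3.4569e-5)
I = -4234 (I = 58*(9 - 82) = 58*(-73) = -4234)
f/k(40, -1*1) + I/(-4053) = -1/28928/40 - 4234/(-4053) = -1/28928*1/40 - 4234*(-1/4053) = -1/1157120 + 4234/4053 = 4899242027/4689807360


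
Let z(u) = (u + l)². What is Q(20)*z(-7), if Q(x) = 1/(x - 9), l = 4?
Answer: 9/11 ≈ 0.81818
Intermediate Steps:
Q(x) = 1/(-9 + x)
z(u) = (4 + u)² (z(u) = (u + 4)² = (4 + u)²)
Q(20)*z(-7) = (4 - 7)²/(-9 + 20) = (-3)²/11 = (1/11)*9 = 9/11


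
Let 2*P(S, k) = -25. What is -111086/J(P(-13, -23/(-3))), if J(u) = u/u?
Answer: -111086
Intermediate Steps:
P(S, k) = -25/2 (P(S, k) = (½)*(-25) = -25/2)
J(u) = 1
-111086/J(P(-13, -23/(-3))) = -111086/1 = -111086*1 = -111086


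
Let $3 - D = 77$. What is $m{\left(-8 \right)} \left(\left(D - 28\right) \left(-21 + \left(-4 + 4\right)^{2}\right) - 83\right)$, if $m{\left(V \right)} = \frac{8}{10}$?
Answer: $\frac{8236}{5} \approx 1647.2$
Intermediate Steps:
$D = -74$ ($D = 3 - 77 = -74$)
$m{\left(V \right)} = \frac{4}{5}$ ($m{\left(V \right)} = 8 \cdot \frac{1}{10} = \frac{4}{5}$)
$m{\left(-8 \right)} \left(\left(D - 28\right) \left(-21 + \left(-4 + 4\right)^{2}\right) - 83\right) = \frac{4 \left(\left(-74 - 28\right) \left(-21 + \left(-4 + 4\right)^{2}\right) - 83\right)}{5} = \frac{4 \left(- 102 \left(-21 + 0^{2}\right) - 83\right)}{5} = \frac{4 \left(- 102 \left(-21 + 0\right) - 83\right)}{5} = \frac{4 \left(\left(-102\right) \left(-21\right) - 83\right)}{5} = \frac{4 \left(2142 - 83\right)}{5} = \frac{4}{5} \cdot 2059 = \frac{8236}{5}$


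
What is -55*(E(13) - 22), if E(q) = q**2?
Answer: -8085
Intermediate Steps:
-55*(E(13) - 22) = -55*(13**2 - 22) = -55*(169 - 22) = -55*147 = -8085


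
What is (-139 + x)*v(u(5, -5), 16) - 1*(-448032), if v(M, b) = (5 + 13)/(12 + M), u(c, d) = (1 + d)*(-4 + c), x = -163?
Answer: 894705/2 ≈ 4.4735e+5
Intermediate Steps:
v(M, b) = 18/(12 + M)
(-139 + x)*v(u(5, -5), 16) - 1*(-448032) = (-139 - 163)*(18/(12 + (-4 + 5 - 4*(-5) + 5*(-5)))) - 1*(-448032) = -5436/(12 + (-4 + 5 + 20 - 25)) + 448032 = -5436/(12 - 4) + 448032 = -5436/8 + 448032 = -302*9/4 + 448032 = -1359/2 + 448032 = 894705/2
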